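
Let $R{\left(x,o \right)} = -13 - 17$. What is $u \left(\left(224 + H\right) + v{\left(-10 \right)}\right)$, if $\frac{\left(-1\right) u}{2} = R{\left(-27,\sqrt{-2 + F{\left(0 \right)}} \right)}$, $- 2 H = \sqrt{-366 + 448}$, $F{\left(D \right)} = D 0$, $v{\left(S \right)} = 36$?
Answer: $15600 - 30 \sqrt{82} \approx 15328.0$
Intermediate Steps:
$F{\left(D \right)} = 0$
$H = - \frac{\sqrt{82}}{2}$ ($H = - \frac{\sqrt{-366 + 448}}{2} = - \frac{\sqrt{82}}{2} \approx -4.5277$)
$R{\left(x,o \right)} = -30$ ($R{\left(x,o \right)} = -13 - 17 = -30$)
$u = 60$ ($u = \left(-2\right) \left(-30\right) = 60$)
$u \left(\left(224 + H\right) + v{\left(-10 \right)}\right) = 60 \left(\left(224 - \frac{\sqrt{82}}{2}\right) + 36\right) = 60 \left(260 - \frac{\sqrt{82}}{2}\right) = 15600 - 30 \sqrt{82}$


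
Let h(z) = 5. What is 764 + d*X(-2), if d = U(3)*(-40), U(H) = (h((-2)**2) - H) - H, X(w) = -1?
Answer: 724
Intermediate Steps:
U(H) = 5 - 2*H (U(H) = (5 - H) - H = 5 - 2*H)
d = 40 (d = (5 - 2*3)*(-40) = (5 - 6)*(-40) = -1*(-40) = 40)
764 + d*X(-2) = 764 + 40*(-1) = 764 - 40 = 724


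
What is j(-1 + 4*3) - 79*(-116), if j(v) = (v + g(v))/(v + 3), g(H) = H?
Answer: 64159/7 ≈ 9165.6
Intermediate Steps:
j(v) = 2*v/(3 + v) (j(v) = (v + v)/(v + 3) = (2*v)/(3 + v) = 2*v/(3 + v))
j(-1 + 4*3) - 79*(-116) = 2*(-1 + 4*3)/(3 + (-1 + 4*3)) - 79*(-116) = 2*(-1 + 12)/(3 + (-1 + 12)) + 9164 = 2*11/(3 + 11) + 9164 = 2*11/14 + 9164 = 2*11*(1/14) + 9164 = 11/7 + 9164 = 64159/7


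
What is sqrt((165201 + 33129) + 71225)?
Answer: 13*sqrt(1595) ≈ 519.19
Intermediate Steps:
sqrt((165201 + 33129) + 71225) = sqrt(198330 + 71225) = sqrt(269555) = 13*sqrt(1595)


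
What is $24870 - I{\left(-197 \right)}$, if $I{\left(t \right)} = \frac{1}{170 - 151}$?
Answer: $\frac{472529}{19} \approx 24870.0$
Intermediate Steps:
$I{\left(t \right)} = \frac{1}{19}$
$24870 - I{\left(-197 \right)} = 24870 - \frac{1}{19} = \frac{472529}{19}$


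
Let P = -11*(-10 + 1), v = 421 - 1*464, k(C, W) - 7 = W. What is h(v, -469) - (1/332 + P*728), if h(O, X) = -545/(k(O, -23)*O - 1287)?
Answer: -14332634155/198868 ≈ -72071.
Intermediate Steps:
k(C, W) = 7 + W
v = -43 (v = 421 - 464 = -43)
P = 99 (P = -11*(-9) = 99)
h(O, X) = -545/(-1287 - 16*O) (h(O, X) = -545/((7 - 23)*O - 1287) = -545/(-16*O - 1287) = -545/(-1287 - 16*O))
h(v, -469) - (1/332 + P*728) = 545/(1287 + 16*(-43)) - (1/332 + 99*728) = 545/(1287 - 688) - (1/332 + 72072) = 545/599 - 1*23927905/332 = 545*(1/599) - 23927905/332 = 545/599 - 23927905/332 = -14332634155/198868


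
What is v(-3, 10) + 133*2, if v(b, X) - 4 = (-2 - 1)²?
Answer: 279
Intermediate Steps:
v(b, X) = 13 (v(b, X) = 4 + (-2 - 1)² = 4 + (-3)² = 4 + 9 = 13)
v(-3, 10) + 133*2 = 13 + 133*2 = 13 + 266 = 279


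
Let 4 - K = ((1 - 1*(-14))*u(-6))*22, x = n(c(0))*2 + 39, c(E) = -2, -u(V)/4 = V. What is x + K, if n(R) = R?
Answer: -7881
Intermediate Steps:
u(V) = -4*V
x = 35 (x = -2*2 + 39 = -4 + 39 = 35)
K = -7916 (K = 4 - (1 - 1*(-14))*(-4*(-6))*22 = 4 - (1 + 14)*24*22 = 4 - 15*24*22 = 4 - 360*22 = 4 - 1*7920 = 4 - 7920 = -7916)
x + K = 35 - 7916 = -7881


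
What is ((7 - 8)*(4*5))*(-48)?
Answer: 960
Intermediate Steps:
((7 - 8)*(4*5))*(-48) = -1*20*(-48) = -20*(-48) = 960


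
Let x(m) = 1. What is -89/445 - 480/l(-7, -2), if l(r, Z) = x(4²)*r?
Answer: 2393/35 ≈ 68.371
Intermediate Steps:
l(r, Z) = r (l(r, Z) = 1*r = r)
-89/445 - 480/l(-7, -2) = -89/445 - 480/(-7) = -89*1/445 - 480*(-⅐) = -⅕ + 480/7 = 2393/35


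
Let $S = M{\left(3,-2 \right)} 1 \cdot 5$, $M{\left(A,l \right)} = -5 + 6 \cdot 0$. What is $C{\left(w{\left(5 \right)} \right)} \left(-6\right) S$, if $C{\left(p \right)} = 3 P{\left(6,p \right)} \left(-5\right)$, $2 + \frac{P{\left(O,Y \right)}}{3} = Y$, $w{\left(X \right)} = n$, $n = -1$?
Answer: $20250$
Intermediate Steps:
$w{\left(X \right)} = -1$
$P{\left(O,Y \right)} = -6 + 3 Y$
$C{\left(p \right)} = 90 - 45 p$ ($C{\left(p \right)} = 3 \left(-6 + 3 p\right) \left(-5\right) = \left(-18 + 9 p\right) \left(-5\right) = 90 - 45 p$)
$M{\left(A,l \right)} = -5$ ($M{\left(A,l \right)} = -5 + 0 = -5$)
$S = -25$ ($S = \left(-5\right) 1 \cdot 5 = \left(-5\right) 5 = -25$)
$C{\left(w{\left(5 \right)} \right)} \left(-6\right) S = \left(90 - -45\right) \left(-6\right) \left(-25\right) = \left(90 + 45\right) \left(-6\right) \left(-25\right) = 135 \left(-6\right) \left(-25\right) = \left(-810\right) \left(-25\right) = 20250$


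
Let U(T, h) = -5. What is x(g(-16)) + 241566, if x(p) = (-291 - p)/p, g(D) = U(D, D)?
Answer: 1208116/5 ≈ 2.4162e+5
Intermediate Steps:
g(D) = -5
x(p) = (-291 - p)/p
x(g(-16)) + 241566 = (-291 - 1*(-5))/(-5) + 241566 = -(-291 + 5)/5 + 241566 = -⅕*(-286) + 241566 = 286/5 + 241566 = 1208116/5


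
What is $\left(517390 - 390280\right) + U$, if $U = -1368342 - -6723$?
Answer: $-1234509$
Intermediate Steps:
$U = -1361619$ ($U = -1368342 + 6723 = -1361619$)
$\left(517390 - 390280\right) + U = \left(517390 - 390280\right) - 1361619 = 127110 - 1361619 = -1234509$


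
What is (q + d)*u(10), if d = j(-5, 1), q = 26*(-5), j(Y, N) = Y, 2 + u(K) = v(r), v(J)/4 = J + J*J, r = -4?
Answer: -6210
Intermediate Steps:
v(J) = 4*J + 4*J² (v(J) = 4*(J + J*J) = 4*(J + J²) = 4*J + 4*J²)
u(K) = 46 (u(K) = -2 + 4*(-4)*(1 - 4) = -2 + 4*(-4)*(-3) = -2 + 48 = 46)
q = -130
d = -5
(q + d)*u(10) = (-130 - 5)*46 = -135*46 = -6210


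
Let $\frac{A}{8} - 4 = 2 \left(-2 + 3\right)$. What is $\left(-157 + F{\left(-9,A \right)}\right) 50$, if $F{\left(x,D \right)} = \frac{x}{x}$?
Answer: $-7800$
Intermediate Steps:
$A = 48$ ($A = 32 + 8 \cdot 2 \left(-2 + 3\right) = 32 + 8 \cdot 2 \cdot 1 = 32 + 8 \cdot 2 = 32 + 16 = 48$)
$F{\left(x,D \right)} = 1$
$\left(-157 + F{\left(-9,A \right)}\right) 50 = \left(-157 + 1\right) 50 = \left(-156\right) 50 = -7800$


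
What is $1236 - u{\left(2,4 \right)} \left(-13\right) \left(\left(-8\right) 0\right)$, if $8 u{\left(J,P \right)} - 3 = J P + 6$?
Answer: $1236$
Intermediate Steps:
$u{\left(J,P \right)} = \frac{9}{8} + \frac{J P}{8}$ ($u{\left(J,P \right)} = \frac{3}{8} + \frac{J P + 6}{8} = \frac{3}{8} + \frac{6 + J P}{8} = \frac{3}{8} + \left(\frac{3}{4} + \frac{J P}{8}\right) = \frac{9}{8} + \frac{J P}{8}$)
$1236 - u{\left(2,4 \right)} \left(-13\right) \left(\left(-8\right) 0\right) = 1236 - \left(\frac{9}{8} + \frac{1}{8} \cdot 2 \cdot 4\right) \left(-13\right) \left(\left(-8\right) 0\right) = 1236 - \left(\frac{9}{8} + 1\right) \left(-13\right) 0 = 1236 - \frac{17}{8} \left(-13\right) 0 = 1236 - \left(- \frac{221}{8}\right) 0 = 1236 - 0 = 1236 + 0 = 1236$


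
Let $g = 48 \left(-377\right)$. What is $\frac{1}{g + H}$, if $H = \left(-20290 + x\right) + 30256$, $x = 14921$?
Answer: $\frac{1}{6791} \approx 0.00014725$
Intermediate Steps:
$g = -18096$
$H = 24887$ ($H = \left(-20290 + 14921\right) + 30256 = -5369 + 30256 = 24887$)
$\frac{1}{g + H} = \frac{1}{-18096 + 24887} = \frac{1}{6791}$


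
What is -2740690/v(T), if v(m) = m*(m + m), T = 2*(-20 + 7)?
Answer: -1370345/676 ≈ -2027.1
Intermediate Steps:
T = -26 (T = 2*(-13) = -26)
v(m) = 2*m² (v(m) = m*(2*m) = 2*m²)
-2740690/v(T) = -2740690/(2*(-26)²) = -2740690/(2*676) = -2740690/1352 = -2740690*1/1352 = -1370345/676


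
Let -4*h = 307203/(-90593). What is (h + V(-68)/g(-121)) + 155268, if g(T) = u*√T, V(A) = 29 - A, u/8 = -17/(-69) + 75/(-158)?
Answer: 56265082899/362372 + 528747*I/109516 ≈ 1.5527e+5 + 4.828*I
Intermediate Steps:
h = 307203/362372 (h = -307203/(4*(-90593)) = -307203*(-1)/(4*90593) = -¼*(-307203/90593) = 307203/362372 ≈ 0.84776)
u = -9956/5451 (u = 8*(-17/(-69) + 75/(-158)) = 8*(-17*(-1/69) + 75*(-1/158)) = 8*(17/69 - 75/158) = 8*(-2489/10902) = -9956/5451 ≈ -1.8265)
g(T) = -9956*√T/5451
(h + V(-68)/g(-121)) + 155268 = (307203/362372 + (29 - 1*(-68))/((-109516*I/5451))) + 155268 = (307203/362372 + (29 + 68)/((-109516*I/5451))) + 155268 = (307203/362372 + 97/((-109516*I/5451))) + 155268 = (307203/362372 + 97*(5451*I/109516)) + 155268 = (307203/362372 + 528747*I/109516) + 155268 = 56265082899/362372 + 528747*I/109516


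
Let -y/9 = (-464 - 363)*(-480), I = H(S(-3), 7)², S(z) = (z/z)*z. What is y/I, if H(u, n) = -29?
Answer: -3572640/841 ≈ -4248.1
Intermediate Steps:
S(z) = z (S(z) = 1*z = z)
I = 841 (I = (-29)² = 841)
y = -3572640 (y = -9*(-464 - 363)*(-480) = -(-7443)*(-480) = -9*396960 = -3572640)
y/I = -3572640/841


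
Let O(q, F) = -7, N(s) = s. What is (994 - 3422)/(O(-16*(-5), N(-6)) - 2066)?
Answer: 2428/2073 ≈ 1.1712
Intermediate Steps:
(994 - 3422)/(O(-16*(-5), N(-6)) - 2066) = (994 - 3422)/(-7 - 2066) = -2428/(-2073) = -2428*(-1/2073) = 2428/2073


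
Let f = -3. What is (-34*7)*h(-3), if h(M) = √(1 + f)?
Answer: -238*I*√2 ≈ -336.58*I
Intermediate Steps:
h(M) = I*√2 (h(M) = √(1 - 3) = √(-2) = I*√2)
(-34*7)*h(-3) = (-34*7)*(I*√2) = -238*I*√2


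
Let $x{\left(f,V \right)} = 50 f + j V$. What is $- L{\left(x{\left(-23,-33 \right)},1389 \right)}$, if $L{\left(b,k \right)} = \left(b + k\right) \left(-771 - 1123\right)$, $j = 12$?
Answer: $-297358$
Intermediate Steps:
$x{\left(f,V \right)} = 12 V + 50 f$ ($x{\left(f,V \right)} = 50 f + 12 V = 12 V + 50 f$)
$L{\left(b,k \right)} = - 1894 b - 1894 k$ ($L{\left(b,k \right)} = \left(b + k\right) \left(-1894\right) = - 1894 b - 1894 k$)
$- L{\left(x{\left(-23,-33 \right)},1389 \right)} = - (- 1894 \left(12 \left(-33\right) + 50 \left(-23\right)\right) - 2630766) = - (- 1894 \left(-396 - 1150\right) - 2630766) = - (\left(-1894\right) \left(-1546\right) - 2630766) = - (2928124 - 2630766) = \left(-1\right) 297358 = -297358$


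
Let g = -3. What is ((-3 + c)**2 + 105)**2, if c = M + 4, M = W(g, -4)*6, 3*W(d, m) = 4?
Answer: 34596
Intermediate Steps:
W(d, m) = 4/3 (W(d, m) = (1/3)*4 = 4/3)
M = 8 (M = (4/3)*6 = 8)
c = 12 (c = 8 + 4 = 12)
((-3 + c)**2 + 105)**2 = ((-3 + 12)**2 + 105)**2 = (9**2 + 105)**2 = (81 + 105)**2 = 186**2 = 34596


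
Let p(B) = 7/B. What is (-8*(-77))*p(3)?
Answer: 4312/3 ≈ 1437.3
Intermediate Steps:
(-8*(-77))*p(3) = (-8*(-77))*(7/3) = 616*(7*(⅓)) = 616*(7/3) = 4312/3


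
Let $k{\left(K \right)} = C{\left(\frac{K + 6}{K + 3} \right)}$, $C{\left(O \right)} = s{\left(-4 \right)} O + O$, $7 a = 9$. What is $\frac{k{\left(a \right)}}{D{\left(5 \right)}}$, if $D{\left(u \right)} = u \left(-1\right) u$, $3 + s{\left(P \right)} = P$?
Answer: $\frac{51}{125} \approx 0.408$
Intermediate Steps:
$s{\left(P \right)} = -3 + P$
$a = \frac{9}{7}$ ($a = \frac{1}{7} \cdot 9 = \frac{9}{7} \approx 1.2857$)
$D{\left(u \right)} = - u^{2}$ ($D{\left(u \right)} = - u u = - u^{2}$)
$C{\left(O \right)} = - 6 O$ ($C{\left(O \right)} = \left(-3 - 4\right) O + O = - 7 O + O = - 6 O$)
$k{\left(K \right)} = - \frac{6 \left(6 + K\right)}{3 + K}$ ($k{\left(K \right)} = - 6 \frac{K + 6}{K + 3} = - 6 \frac{6 + K}{3 + K} = - \frac{6 \left(6 + K\right)}{3 + K}$)
$\frac{k{\left(a \right)}}{D{\left(5 \right)}} = \frac{6 \frac{1}{3 + \frac{9}{7}} \left(-6 - \frac{9}{7}\right)}{\left(-1\right) 5^{2}} = \frac{6 \frac{1}{\frac{30}{7}} \left(-6 - \frac{9}{7}\right)}{\left(-1\right) 25} = \frac{6 \cdot \frac{7}{30} \left(- \frac{51}{7}\right)}{-25} = \left(- \frac{51}{5}\right) \left(- \frac{1}{25}\right) = \frac{51}{125}$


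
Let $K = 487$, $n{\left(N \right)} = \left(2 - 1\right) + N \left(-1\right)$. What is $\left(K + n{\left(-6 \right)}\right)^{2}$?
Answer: $244036$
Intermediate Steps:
$n{\left(N \right)} = 1 - N$ ($n{\left(N \right)} = \left(2 - 1\right) - N = 1 - N$)
$\left(K + n{\left(-6 \right)}\right)^{2} = \left(487 + \left(1 - -6\right)\right)^{2} = \left(487 + \left(1 + 6\right)\right)^{2} = \left(487 + 7\right)^{2} = 494^{2} = 244036$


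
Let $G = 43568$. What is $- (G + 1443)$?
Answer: $-45011$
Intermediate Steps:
$- (G + 1443) = - (43568 + 1443) = \left(-1\right) 45011 = -45011$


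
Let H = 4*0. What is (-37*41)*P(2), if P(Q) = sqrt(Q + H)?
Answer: -1517*sqrt(2) ≈ -2145.4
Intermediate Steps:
H = 0
P(Q) = sqrt(Q) (P(Q) = sqrt(Q + 0) = sqrt(Q))
(-37*41)*P(2) = (-37*41)*sqrt(2) = -1517*sqrt(2)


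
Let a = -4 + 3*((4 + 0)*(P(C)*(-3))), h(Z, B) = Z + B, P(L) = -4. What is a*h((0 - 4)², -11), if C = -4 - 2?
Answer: 700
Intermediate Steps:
C = -6
h(Z, B) = B + Z
a = 140 (a = -4 + 3*((4 + 0)*(-4*(-3))) = -4 + 3*(4*12) = -4 + 3*48 = -4 + 144 = 140)
a*h((0 - 4)², -11) = 140*(-11 + (0 - 4)²) = 140*(-11 + (-4)²) = 140*(-11 + 16) = 140*5 = 700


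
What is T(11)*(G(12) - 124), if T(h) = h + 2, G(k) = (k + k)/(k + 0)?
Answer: -1586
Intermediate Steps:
G(k) = 2 (G(k) = (2*k)/k = 2)
T(h) = 2 + h
T(11)*(G(12) - 124) = (2 + 11)*(2 - 124) = 13*(-122) = -1586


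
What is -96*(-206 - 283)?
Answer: 46944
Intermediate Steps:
-96*(-206 - 283) = -96*(-489) = 46944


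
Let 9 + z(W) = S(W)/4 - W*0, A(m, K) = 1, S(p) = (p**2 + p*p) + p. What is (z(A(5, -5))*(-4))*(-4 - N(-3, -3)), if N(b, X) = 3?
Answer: -231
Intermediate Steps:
S(p) = p + 2*p**2 (S(p) = (p**2 + p**2) + p = 2*p**2 + p = p + 2*p**2)
z(W) = -9 + W*(1 + 2*W)/4 (z(W) = -9 + ((W*(1 + 2*W))/4 - W*0) = -9 + ((W*(1 + 2*W))*(1/4) - 1*0) = -9 + (W*(1 + 2*W)/4 + 0) = -9 + W*(1 + 2*W)/4)
(z(A(5, -5))*(-4))*(-4 - N(-3, -3)) = ((-9 + (1/4)*1*(1 + 2*1))*(-4))*(-4 - 1*3) = ((-9 + (1/4)*1*(1 + 2))*(-4))*(-4 - 3) = ((-9 + (1/4)*1*3)*(-4))*(-7) = ((-9 + 3/4)*(-4))*(-7) = -33/4*(-4)*(-7) = 33*(-7) = -231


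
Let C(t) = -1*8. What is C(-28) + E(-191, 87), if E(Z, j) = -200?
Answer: -208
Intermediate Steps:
C(t) = -8
C(-28) + E(-191, 87) = -8 - 200 = -208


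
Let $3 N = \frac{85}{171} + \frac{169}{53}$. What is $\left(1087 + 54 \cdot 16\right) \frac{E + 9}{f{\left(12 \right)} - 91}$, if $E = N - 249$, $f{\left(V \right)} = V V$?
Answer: $- \frac{12665806156}{1441017} \approx -8789.5$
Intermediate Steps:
$f{\left(V \right)} = V^{2}$
$N = \frac{33404}{27189}$ ($N = \frac{\frac{85}{171} + \frac{169}{53}}{3} = \frac{1}{3} \cdot \frac{33404}{9063} = \frac{33404}{27189} \approx 1.2286$)
$E = - \frac{6736657}{27189}$ ($E = \frac{33404}{27189} - 249 = - \frac{6736657}{27189} \approx -247.77$)
$\left(1087 + 54 \cdot 16\right) \frac{E + 9}{f{\left(12 \right)} - 91} = \left(1087 + 54 \cdot 16\right) \frac{- \frac{6736657}{27189} + 9}{12^{2} - 91} = \left(1087 + 864\right) \left(- \frac{6491956}{27189 \left(144 - 91\right)}\right) = 1951 \left(- \frac{6491956}{27189 \cdot 53}\right) = 1951 \left(\left(- \frac{6491956}{27189}\right) \frac{1}{53}\right) = 1951 \left(- \frac{6491956}{1441017}\right) = - \frac{12665806156}{1441017}$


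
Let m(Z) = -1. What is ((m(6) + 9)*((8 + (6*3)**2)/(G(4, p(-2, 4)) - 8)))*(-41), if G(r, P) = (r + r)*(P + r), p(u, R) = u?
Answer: -13612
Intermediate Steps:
G(r, P) = 2*r*(P + r) (G(r, P) = (2*r)*(P + r) = 2*r*(P + r))
((m(6) + 9)*((8 + (6*3)**2)/(G(4, p(-2, 4)) - 8)))*(-41) = ((-1 + 9)*((8 + (6*3)**2)/(2*4*(-2 + 4) - 8)))*(-41) = (8*((8 + 18**2)/(2*4*2 - 8)))*(-41) = (8*((8 + 324)/(16 - 8)))*(-41) = (8*(332/8))*(-41) = (8*(332*(1/8)))*(-41) = (8*(83/2))*(-41) = 332*(-41) = -13612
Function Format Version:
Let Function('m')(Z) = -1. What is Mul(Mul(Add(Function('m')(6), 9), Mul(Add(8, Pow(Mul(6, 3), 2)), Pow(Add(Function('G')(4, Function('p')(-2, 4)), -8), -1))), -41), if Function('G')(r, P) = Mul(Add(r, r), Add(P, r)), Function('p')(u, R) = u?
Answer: -13612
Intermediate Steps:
Function('G')(r, P) = Mul(2, r, Add(P, r)) (Function('G')(r, P) = Mul(Mul(2, r), Add(P, r)) = Mul(2, r, Add(P, r)))
Mul(Mul(Add(Function('m')(6), 9), Mul(Add(8, Pow(Mul(6, 3), 2)), Pow(Add(Function('G')(4, Function('p')(-2, 4)), -8), -1))), -41) = Mul(Mul(Add(-1, 9), Mul(Add(8, Pow(Mul(6, 3), 2)), Pow(Add(Mul(2, 4, Add(-2, 4)), -8), -1))), -41) = Mul(Mul(8, Mul(Add(8, Pow(18, 2)), Pow(Add(Mul(2, 4, 2), -8), -1))), -41) = Mul(Mul(8, Mul(Add(8, 324), Pow(Add(16, -8), -1))), -41) = Mul(Mul(8, Mul(332, Pow(8, -1))), -41) = Mul(Mul(8, Mul(332, Rational(1, 8))), -41) = Mul(Mul(8, Rational(83, 2)), -41) = Mul(332, -41) = -13612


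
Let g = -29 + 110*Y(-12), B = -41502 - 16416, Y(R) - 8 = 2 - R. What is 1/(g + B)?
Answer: -1/55527 ≈ -1.8009e-5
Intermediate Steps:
Y(R) = 10 - R (Y(R) = 8 + (2 - R) = 10 - R)
B = -57918
g = 2391 (g = -29 + 110*(10 - 1*(-12)) = -29 + 110*(10 + 12) = -29 + 110*22 = -29 + 2420 = 2391)
1/(g + B) = 1/(2391 - 57918) = 1/(-55527) = -1/55527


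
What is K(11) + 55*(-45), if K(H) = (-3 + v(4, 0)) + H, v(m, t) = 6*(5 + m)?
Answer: -2413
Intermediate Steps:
v(m, t) = 30 + 6*m
K(H) = 51 + H (K(H) = (-3 + (30 + 6*4)) + H = (-3 + (30 + 24)) + H = (-3 + 54) + H = 51 + H)
K(11) + 55*(-45) = (51 + 11) + 55*(-45) = 62 - 2475 = -2413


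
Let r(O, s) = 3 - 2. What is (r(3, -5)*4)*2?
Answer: 8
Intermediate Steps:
r(O, s) = 1
(r(3, -5)*4)*2 = (1*4)*2 = 4*2 = 8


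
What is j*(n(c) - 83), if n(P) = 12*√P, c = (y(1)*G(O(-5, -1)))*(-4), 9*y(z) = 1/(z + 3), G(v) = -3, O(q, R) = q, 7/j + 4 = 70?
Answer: -581/66 + 14*√3/33 ≈ -8.0682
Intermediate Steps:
j = 7/66 (j = 7/(-4 + 70) = 7/66 ≈ 0.10606)
y(z) = 1/(9*(3 + z)) (y(z) = 1/(9*(z + 3)) = 1/(9*(3 + z)))
c = ⅓ (c = ((1/(9*(3 + 1)))*(-3))*(-4) = (((⅑)/4)*(-3))*(-4) = (((⅑)*(¼))*(-3))*(-4) = ((1/36)*(-3))*(-4) = -1/12*(-4) = ⅓ ≈ 0.33333)
j*(n(c) - 83) = 7*(12*√(⅓) - 83)/66 = 7*(12*(√3/3) - 83)/66 = 7*(4*√3 - 83)/66 = 7*(-83 + 4*√3)/66 = -581/66 + 14*√3/33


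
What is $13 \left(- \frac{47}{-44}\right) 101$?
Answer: $\frac{61711}{44} \approx 1402.5$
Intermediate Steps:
$13 \left(- \frac{47}{-44}\right) 101 = 13 \left(\left(-47\right) \left(- \frac{1}{44}\right)\right) 101 = 13 \cdot \frac{47}{44} \cdot 101 = \frac{611}{44} \cdot 101 = \frac{61711}{44}$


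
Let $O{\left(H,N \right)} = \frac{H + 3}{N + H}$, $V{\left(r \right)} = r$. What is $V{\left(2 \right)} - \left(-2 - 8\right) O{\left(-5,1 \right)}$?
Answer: $7$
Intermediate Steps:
$O{\left(H,N \right)} = \frac{3 + H}{H + N}$
$V{\left(2 \right)} - \left(-2 - 8\right) O{\left(-5,1 \right)} = 2 - \left(-2 - 8\right) \frac{3 - 5}{-5 + 1} = 2 - - 10 \frac{1}{-4} \left(-2\right) = 2 - - 10 \left(\left(- \frac{1}{4}\right) \left(-2\right)\right) = 2 - \left(-10\right) \frac{1}{2} = 2 - -5 = 2 + 5 = 7$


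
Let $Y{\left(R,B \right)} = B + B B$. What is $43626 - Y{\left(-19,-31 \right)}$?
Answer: $42696$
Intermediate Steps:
$Y{\left(R,B \right)} = B + B^{2}$
$43626 - Y{\left(-19,-31 \right)} = 43626 - - 31 \left(1 - 31\right) = 43626 - \left(-31\right) \left(-30\right) = 43626 - 930 = 42696$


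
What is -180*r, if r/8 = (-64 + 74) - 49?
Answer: 56160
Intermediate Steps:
r = -312 (r = 8*((-64 + 74) - 49) = 8*(10 - 49) = 8*(-39) = -312)
-180*r = -180*(-312) = 56160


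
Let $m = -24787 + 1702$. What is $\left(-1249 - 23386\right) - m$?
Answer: $-1550$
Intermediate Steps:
$m = -23085$
$\left(-1249 - 23386\right) - m = \left(-1249 - 23386\right) - -23085 = \left(-1249 - 23386\right) + 23085 = -24635 + 23085 = -1550$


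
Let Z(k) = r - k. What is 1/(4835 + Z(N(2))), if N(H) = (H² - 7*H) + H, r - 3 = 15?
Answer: 1/4861 ≈ 0.00020572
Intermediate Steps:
r = 18 (r = 3 + 15 = 18)
N(H) = H² - 6*H
Z(k) = 18 - k
1/(4835 + Z(N(2))) = 1/(4835 + (18 - 2*(-6 + 2))) = 1/(4835 + (18 - 2*(-4))) = 1/(4835 + (18 - 1*(-8))) = 1/(4835 + (18 + 8)) = 1/(4835 + 26) = 1/4861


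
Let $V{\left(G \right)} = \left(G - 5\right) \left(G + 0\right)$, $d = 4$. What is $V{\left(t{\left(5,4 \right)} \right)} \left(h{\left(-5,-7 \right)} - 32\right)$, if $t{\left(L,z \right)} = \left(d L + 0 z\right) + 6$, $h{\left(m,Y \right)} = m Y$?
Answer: $1638$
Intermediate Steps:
$h{\left(m,Y \right)} = Y m$
$t{\left(L,z \right)} = 6 + 4 L$ ($t{\left(L,z \right)} = \left(4 L + 0 z\right) + 6 = \left(4 L + 0\right) + 6 = 4 L + 6 = 6 + 4 L$)
$V{\left(G \right)} = G \left(-5 + G\right)$ ($V{\left(G \right)} = \left(-5 + G\right) G = G \left(-5 + G\right)$)
$V{\left(t{\left(5,4 \right)} \right)} \left(h{\left(-5,-7 \right)} - 32\right) = \left(6 + 4 \cdot 5\right) \left(-5 + \left(6 + 4 \cdot 5\right)\right) \left(\left(-7\right) \left(-5\right) - 32\right) = \left(6 + 20\right) \left(-5 + \left(6 + 20\right)\right) \left(35 - 32\right) = 26 \left(-5 + 26\right) 3 = 26 \cdot 21 \cdot 3 = 546 \cdot 3 = 1638$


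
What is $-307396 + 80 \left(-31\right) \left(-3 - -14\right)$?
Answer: $-334676$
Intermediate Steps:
$-307396 + 80 \left(-31\right) \left(-3 - -14\right) = -307396 - 2480 \left(-3 + 14\right) = -307396 - 27280 = -334676$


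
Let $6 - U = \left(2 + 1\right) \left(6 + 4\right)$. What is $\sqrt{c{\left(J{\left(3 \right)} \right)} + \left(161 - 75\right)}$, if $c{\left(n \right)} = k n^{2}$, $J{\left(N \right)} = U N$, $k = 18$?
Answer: $\sqrt{93398} \approx 305.61$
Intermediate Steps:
$U = -24$ ($U = 6 - \left(2 + 1\right) \left(6 + 4\right) = 6 - 3 \cdot 10 = 6 - 30 = -24$)
$J{\left(N \right)} = - 24 N$
$c{\left(n \right)} = 18 n^{2}$
$\sqrt{c{\left(J{\left(3 \right)} \right)} + \left(161 - 75\right)} = \sqrt{18 \left(\left(-24\right) 3\right)^{2} + \left(161 - 75\right)} = \sqrt{18 \left(-72\right)^{2} + 86} = \sqrt{18 \cdot 5184 + 86} = \sqrt{93312 + 86} = \sqrt{93398}$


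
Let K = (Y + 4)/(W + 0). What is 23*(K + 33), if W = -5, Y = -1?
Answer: 3726/5 ≈ 745.20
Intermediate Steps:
K = -⅗ (K = (-1 + 4)/(-5 + 0) = 3/(-5) = 3*(-⅕) = -⅗ ≈ -0.60000)
23*(K + 33) = 23*(-⅗ + 33) = 23*(162/5) = 3726/5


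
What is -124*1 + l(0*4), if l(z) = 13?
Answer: -111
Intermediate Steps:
-124*1 + l(0*4) = -124*1 + 13 = -124 + 13 = -111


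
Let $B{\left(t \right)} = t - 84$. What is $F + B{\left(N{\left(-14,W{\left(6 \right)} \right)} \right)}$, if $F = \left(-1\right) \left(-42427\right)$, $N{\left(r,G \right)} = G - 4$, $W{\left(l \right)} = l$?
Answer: $42345$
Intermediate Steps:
$N{\left(r,G \right)} = -4 + G$ ($N{\left(r,G \right)} = G - 4 = -4 + G$)
$F = 42427$
$B{\left(t \right)} = -84 + t$
$F + B{\left(N{\left(-14,W{\left(6 \right)} \right)} \right)} = 42427 + \left(-84 + \left(-4 + 6\right)\right) = 42427 + \left(-84 + 2\right) = 42427 - 82 = 42345$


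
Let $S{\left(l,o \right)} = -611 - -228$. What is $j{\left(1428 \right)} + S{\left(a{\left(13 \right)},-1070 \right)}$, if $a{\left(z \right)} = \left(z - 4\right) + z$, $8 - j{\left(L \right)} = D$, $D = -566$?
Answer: $191$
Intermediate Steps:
$j{\left(L \right)} = 574$ ($j{\left(L \right)} = 8 - -566 = 8 + 566 = 574$)
$a{\left(z \right)} = -4 + 2 z$ ($a{\left(z \right)} = \left(-4 + z\right) + z = -4 + 2 z$)
$S{\left(l,o \right)} = -383$ ($S{\left(l,o \right)} = -611 + 228 = -383$)
$j{\left(1428 \right)} + S{\left(a{\left(13 \right)},-1070 \right)} = 574 - 383 = 191$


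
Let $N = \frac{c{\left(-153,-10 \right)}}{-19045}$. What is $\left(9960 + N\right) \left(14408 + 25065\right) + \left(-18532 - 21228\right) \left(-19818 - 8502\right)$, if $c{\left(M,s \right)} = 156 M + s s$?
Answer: $\frac{28933231456864}{19045} \approx 1.5192 \cdot 10^{9}$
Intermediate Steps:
$c{\left(M,s \right)} = s^{2} + 156 M$ ($c{\left(M,s \right)} = 156 M + s^{2} = s^{2} + 156 M$)
$N = \frac{23768}{19045}$ ($N = \frac{\left(-10\right)^{2} + 156 \left(-153\right)}{-19045} = \left(100 - 23868\right) \left(- \frac{1}{19045}\right) = \left(-23768\right) \left(- \frac{1}{19045}\right) = \frac{23768}{19045} \approx 1.248$)
$\left(9960 + N\right) \left(14408 + 25065\right) + \left(-18532 - 21228\right) \left(-19818 - 8502\right) = \left(9960 + \frac{23768}{19045}\right) \left(14408 + 25065\right) + \left(-18532 - 21228\right) \left(-19818 - 8502\right) = \frac{189711968}{19045} \cdot 39473 - -1126003200 = \frac{7488500512864}{19045} + 1126003200 = \frac{28933231456864}{19045}$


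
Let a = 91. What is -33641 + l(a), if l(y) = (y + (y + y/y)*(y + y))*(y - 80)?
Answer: 151544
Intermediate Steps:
l(y) = (-80 + y)*(y + 2*y*(1 + y)) (l(y) = (y + (y + 1)*(2*y))*(-80 + y) = (y + (1 + y)*(2*y))*(-80 + y) = (y + 2*y*(1 + y))*(-80 + y) = (-80 + y)*(y + 2*y*(1 + y)))
-33641 + l(a) = -33641 + 91*(-240 - 157*91 + 2*91**2) = -33641 + 91*(-240 - 14287 + 2*8281) = -33641 + 91*(-240 - 14287 + 16562) = -33641 + 91*2035 = -33641 + 185185 = 151544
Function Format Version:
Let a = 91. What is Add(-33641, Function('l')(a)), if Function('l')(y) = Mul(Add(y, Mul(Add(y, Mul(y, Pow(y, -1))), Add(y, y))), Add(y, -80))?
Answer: 151544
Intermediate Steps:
Function('l')(y) = Mul(Add(-80, y), Add(y, Mul(2, y, Add(1, y)))) (Function('l')(y) = Mul(Add(y, Mul(Add(y, 1), Mul(2, y))), Add(-80, y)) = Mul(Add(y, Mul(Add(1, y), Mul(2, y))), Add(-80, y)) = Mul(Add(y, Mul(2, y, Add(1, y))), Add(-80, y)) = Mul(Add(-80, y), Add(y, Mul(2, y, Add(1, y)))))
Add(-33641, Function('l')(a)) = Add(-33641, Mul(91, Add(-240, Mul(-157, 91), Mul(2, Pow(91, 2))))) = Add(-33641, Mul(91, Add(-240, -14287, Mul(2, 8281)))) = Add(-33641, Mul(91, Add(-240, -14287, 16562))) = Add(-33641, Mul(91, 2035)) = Add(-33641, 185185) = 151544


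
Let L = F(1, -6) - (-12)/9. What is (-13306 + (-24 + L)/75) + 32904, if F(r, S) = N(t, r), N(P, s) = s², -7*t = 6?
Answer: 881897/45 ≈ 19598.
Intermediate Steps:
t = -6/7 (t = -⅐*6 = -6/7 ≈ -0.85714)
F(r, S) = r²
L = 7/3 (L = 1² - (-12)/9 = 1 - (-12)/9 = 1 - 1*(-4/3) = 1 + 4/3 = 7/3 ≈ 2.3333)
(-13306 + (-24 + L)/75) + 32904 = (-13306 + (-24 + 7/3)/75) + 32904 = (-13306 - 65/3*1/75) + 32904 = (-13306 - 13/45) + 32904 = -598783/45 + 32904 = 881897/45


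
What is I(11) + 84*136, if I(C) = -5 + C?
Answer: 11430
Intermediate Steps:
I(11) + 84*136 = (-5 + 11) + 84*136 = 6 + 11424 = 11430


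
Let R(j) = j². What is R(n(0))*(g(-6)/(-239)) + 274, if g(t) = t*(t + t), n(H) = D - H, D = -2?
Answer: 65198/239 ≈ 272.79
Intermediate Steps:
n(H) = -2 - H
g(t) = 2*t² (g(t) = t*(2*t) = 2*t²)
R(n(0))*(g(-6)/(-239)) + 274 = (-2 - 1*0)²*((2*(-6)²)/(-239)) + 274 = (-2 + 0)²*((2*36)*(-1/239)) + 274 = (-2)²*(72*(-1/239)) + 274 = 4*(-72/239) + 274 = -288/239 + 274 = 65198/239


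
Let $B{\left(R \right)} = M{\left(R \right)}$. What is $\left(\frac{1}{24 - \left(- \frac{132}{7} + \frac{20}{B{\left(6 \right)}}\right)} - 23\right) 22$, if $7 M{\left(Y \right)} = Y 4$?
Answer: $- \frac{785906}{1555} \approx -505.41$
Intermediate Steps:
$M{\left(Y \right)} = \frac{4 Y}{7}$ ($M{\left(Y \right)} = \frac{Y 4}{7} = \frac{4 Y}{7}$)
$B{\left(R \right)} = \frac{4 R}{7}$
$\left(\frac{1}{24 - \left(- \frac{132}{7} + \frac{20}{B{\left(6 \right)}}\right)} - 23\right) 22 = \left(\frac{1}{24 - \left(- \frac{132}{7} + \frac{35}{6}\right)} - 23\right) 22 = \left(\frac{1}{24 - \left(\frac{35}{6} + \frac{24}{- \frac{14}{11}}\right)} - 23\right) 22 = \left(\frac{1}{24 - - \frac{547}{42}} - 23\right) 22 = \left(\frac{1}{24 + \left(- \frac{35}{6} + \frac{132}{7}\right)} - 23\right) 22 = \left(\frac{1}{24 + \frac{547}{42}} - 23\right) 22 = \left(\frac{1}{\frac{1555}{42}} - 23\right) 22 = \left(\frac{42}{1555} - 23\right) 22 = \left(- \frac{35723}{1555}\right) 22 = - \frac{785906}{1555}$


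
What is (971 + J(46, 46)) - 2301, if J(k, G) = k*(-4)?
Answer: -1514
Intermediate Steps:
J(k, G) = -4*k
(971 + J(46, 46)) - 2301 = (971 - 4*46) - 2301 = (971 - 184) - 2301 = 787 - 2301 = -1514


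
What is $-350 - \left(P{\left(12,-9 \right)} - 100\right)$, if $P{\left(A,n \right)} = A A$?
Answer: $-394$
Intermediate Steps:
$P{\left(A,n \right)} = A^{2}$
$-350 - \left(P{\left(12,-9 \right)} - 100\right) = -350 - \left(12^{2} - 100\right) = -350 - \left(144 - 100\right) = -350 - 44 = -394$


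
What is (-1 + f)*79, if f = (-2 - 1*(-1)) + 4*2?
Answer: 474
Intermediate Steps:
f = 7 (f = (-2 + 1) + 8 = -1 + 8 = 7)
(-1 + f)*79 = (-1 + 7)*79 = 6*79 = 474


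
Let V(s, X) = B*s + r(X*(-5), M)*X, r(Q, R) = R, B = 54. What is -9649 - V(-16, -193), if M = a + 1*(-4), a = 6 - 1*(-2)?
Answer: -8013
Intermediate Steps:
a = 8 (a = 6 + 2 = 8)
M = 4 (M = 8 + 1*(-4) = 8 - 4 = 4)
V(s, X) = 4*X + 54*s (V(s, X) = 54*s + 4*X = 4*X + 54*s)
-9649 - V(-16, -193) = -9649 - (4*(-193) + 54*(-16)) = -9649 - (-772 - 864) = -9649 - 1*(-1636) = -9649 + 1636 = -8013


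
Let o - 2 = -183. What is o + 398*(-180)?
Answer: -71821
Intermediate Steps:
o = -181 (o = 2 - 183 = -181)
o + 398*(-180) = -181 + 398*(-180) = -181 - 71640 = -71821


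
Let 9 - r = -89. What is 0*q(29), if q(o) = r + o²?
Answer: 0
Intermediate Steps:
r = 98 (r = 9 - 1*(-89) = 9 + 89 = 98)
q(o) = 98 + o²
0*q(29) = 0*(98 + 29²) = 0*(98 + 841) = 0*939 = 0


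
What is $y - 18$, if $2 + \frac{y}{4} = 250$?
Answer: $974$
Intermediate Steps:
$y = 992$ ($y = -8 + 4 \cdot 250 = -8 + 1000 = 992$)
$y - 18 = 992 - 18 = 974$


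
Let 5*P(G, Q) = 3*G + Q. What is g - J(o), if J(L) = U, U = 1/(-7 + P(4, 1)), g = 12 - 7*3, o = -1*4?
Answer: -193/22 ≈ -8.7727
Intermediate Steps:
P(G, Q) = Q/5 + 3*G/5 (P(G, Q) = (3*G + Q)/5 = (Q + 3*G)/5 = Q/5 + 3*G/5)
o = -4
g = -9 (g = 12 - 21 = -9)
U = -5/22 (U = 1/(-7 + ((1/5)*1 + (3/5)*4)) = 1/(-7 + (1/5 + 12/5)) = 1/(-7 + 13/5) = 1/(-22/5) = -5/22 ≈ -0.22727)
J(L) = -5/22
g - J(o) = -9 - 1*(-5/22) = -9 + 5/22 = -193/22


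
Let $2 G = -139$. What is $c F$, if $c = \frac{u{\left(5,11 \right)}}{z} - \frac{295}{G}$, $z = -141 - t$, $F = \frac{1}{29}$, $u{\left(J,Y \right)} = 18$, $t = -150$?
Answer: $\frac{868}{4031} \approx 0.21533$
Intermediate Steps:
$F = \frac{1}{29} \approx 0.034483$
$G = - \frac{139}{2}$ ($G = \frac{1}{2} \left(-139\right) = - \frac{139}{2} \approx -69.5$)
$z = 9$ ($z = -141 - -150 = -141 + 150 = 9$)
$c = \frac{868}{139}$ ($c = \frac{18}{9} - \frac{295}{- \frac{139}{2}} = 18 \cdot \frac{1}{9} - - \frac{590}{139} = 2 + \frac{590}{139} = \frac{868}{139} \approx 6.2446$)
$c F = \frac{868}{139} \cdot \frac{1}{29} = \frac{868}{4031}$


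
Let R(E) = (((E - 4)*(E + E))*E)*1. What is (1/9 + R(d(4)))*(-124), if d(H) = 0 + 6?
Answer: -160828/9 ≈ -17870.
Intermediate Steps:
d(H) = 6
R(E) = 2*E²*(-4 + E) (R(E) = (((-4 + E)*(2*E))*E)*1 = ((2*E*(-4 + E))*E)*1 = (2*E²*(-4 + E))*1 = 2*E²*(-4 + E))
(1/9 + R(d(4)))*(-124) = (1/9 + 2*6²*(-4 + 6))*(-124) = (⅑ + 2*36*2)*(-124) = (⅑ + 144)*(-124) = (1297/9)*(-124) = -160828/9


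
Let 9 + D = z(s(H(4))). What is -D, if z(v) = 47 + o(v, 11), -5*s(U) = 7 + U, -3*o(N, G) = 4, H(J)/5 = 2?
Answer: -110/3 ≈ -36.667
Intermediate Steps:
H(J) = 10 (H(J) = 5*2 = 10)
o(N, G) = -4/3 (o(N, G) = -⅓*4 = -4/3)
s(U) = -7/5 - U/5 (s(U) = -(7 + U)/5 = -7/5 - U/5)
z(v) = 137/3 (z(v) = 47 - 4/3 = 137/3)
D = 110/3 (D = -9 + 137/3 = 110/3 ≈ 36.667)
-D = -1*110/3 = -110/3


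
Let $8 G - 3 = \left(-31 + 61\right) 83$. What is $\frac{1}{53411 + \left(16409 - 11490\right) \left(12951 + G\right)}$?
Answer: $\frac{8}{522338107} \approx 1.5316 \cdot 10^{-8}$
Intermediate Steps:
$G = \frac{2493}{8}$ ($G = \frac{3}{8} + \frac{\left(-31 + 61\right) 83}{8} = \frac{3}{8} + \frac{30 \cdot 83}{8} = \frac{3}{8} + \frac{1}{8} \cdot 2490 = \frac{3}{8} + \frac{1245}{4} = \frac{2493}{8} \approx 311.63$)
$\frac{1}{53411 + \left(16409 - 11490\right) \left(12951 + G\right)} = \frac{1}{53411 + \left(16409 - 11490\right) \left(12951 + \frac{2493}{8}\right)} = \frac{1}{53411 + 4919 \cdot \frac{106101}{8}} = \frac{1}{53411 + \frac{521910819}{8}} = \frac{1}{\frac{522338107}{8}} = \frac{8}{522338107}$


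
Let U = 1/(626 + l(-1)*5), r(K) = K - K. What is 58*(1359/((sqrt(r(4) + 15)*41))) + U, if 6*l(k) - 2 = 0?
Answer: 3/1883 + 26274*sqrt(15)/205 ≈ 496.39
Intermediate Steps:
r(K) = 0
l(k) = 1/3 (l(k) = 1/3 + (1/6)*0 = 1/3 + 0 = 1/3)
U = 3/1883 (U = 1/(626 + (1/3)*5) = 1/(626 + 5/3) = 1/(1883/3) = 3/1883 ≈ 0.0015932)
58*(1359/((sqrt(r(4) + 15)*41))) + U = 58*(1359/((sqrt(0 + 15)*41))) + 3/1883 = 58*(1359/((sqrt(15)*41))) + 3/1883 = 58*(1359/((41*sqrt(15)))) + 3/1883 = 58*(1359*(sqrt(15)/615)) + 3/1883 = 58*(453*sqrt(15)/205) + 3/1883 = 26274*sqrt(15)/205 + 3/1883 = 3/1883 + 26274*sqrt(15)/205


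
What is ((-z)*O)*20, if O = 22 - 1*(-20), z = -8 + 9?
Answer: -840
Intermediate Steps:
z = 1
O = 42 (O = 22 + 20 = 42)
((-z)*O)*20 = (-1*1*42)*20 = -1*42*20 = -42*20 = -840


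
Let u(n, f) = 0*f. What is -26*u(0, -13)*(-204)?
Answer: 0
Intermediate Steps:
u(n, f) = 0
-26*u(0, -13)*(-204) = -26*0*(-204) = 0*(-204) = 0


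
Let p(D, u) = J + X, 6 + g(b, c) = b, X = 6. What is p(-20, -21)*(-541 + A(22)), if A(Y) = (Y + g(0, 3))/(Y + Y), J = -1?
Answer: -29735/11 ≈ -2703.2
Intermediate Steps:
g(b, c) = -6 + b
p(D, u) = 5 (p(D, u) = -1 + 6 = 5)
A(Y) = (-6 + Y)/(2*Y) (A(Y) = (Y + (-6 + 0))/(Y + Y) = (Y - 6)/((2*Y)) = (-6 + Y)*(1/(2*Y)) = (-6 + Y)/(2*Y))
p(-20, -21)*(-541 + A(22)) = 5*(-541 + (1/2)*(-6 + 22)/22) = 5*(-541 + (1/2)*(1/22)*16) = 5*(-541 + 4/11) = 5*(-5947/11) = -29735/11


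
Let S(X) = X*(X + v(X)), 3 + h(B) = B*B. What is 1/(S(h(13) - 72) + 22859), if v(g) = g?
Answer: 1/40531 ≈ 2.4672e-5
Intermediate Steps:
h(B) = -3 + B² (h(B) = -3 + B*B = -3 + B²)
S(X) = 2*X² (S(X) = X*(X + X) = X*(2*X) = 2*X²)
1/(S(h(13) - 72) + 22859) = 1/(2*((-3 + 13²) - 72)² + 22859) = 1/(2*((-3 + 169) - 72)² + 22859) = 1/(2*(166 - 72)² + 22859) = 1/(2*94² + 22859) = 1/(2*8836 + 22859) = 1/(17672 + 22859) = 1/40531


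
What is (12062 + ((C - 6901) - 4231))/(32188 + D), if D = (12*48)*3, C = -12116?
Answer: -5593/16958 ≈ -0.32981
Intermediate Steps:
D = 1728 (D = 576*3 = 1728)
(12062 + ((C - 6901) - 4231))/(32188 + D) = (12062 + ((-12116 - 6901) - 4231))/(32188 + 1728) = (12062 + (-19017 - 4231))/33916 = (12062 - 23248)*(1/33916) = -11186*1/33916 = -5593/16958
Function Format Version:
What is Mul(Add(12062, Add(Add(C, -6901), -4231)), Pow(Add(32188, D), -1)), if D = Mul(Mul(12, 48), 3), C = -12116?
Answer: Rational(-5593, 16958) ≈ -0.32981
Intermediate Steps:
D = 1728 (D = Mul(576, 3) = 1728)
Mul(Add(12062, Add(Add(C, -6901), -4231)), Pow(Add(32188, D), -1)) = Mul(Add(12062, Add(Add(-12116, -6901), -4231)), Pow(Add(32188, 1728), -1)) = Mul(Add(12062, Add(-19017, -4231)), Pow(33916, -1)) = Mul(Add(12062, -23248), Rational(1, 33916)) = Mul(-11186, Rational(1, 33916)) = Rational(-5593, 16958)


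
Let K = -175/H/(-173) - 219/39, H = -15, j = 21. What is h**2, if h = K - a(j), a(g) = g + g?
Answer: 103501184656/45522009 ≈ 2273.7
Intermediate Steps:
a(g) = 2*g
K = -38342/6747 (K = -175/(-15)/(-173) - 219/39 = -175*(-1/15)*(-1/173) - 219*1/39 = (35/3)*(-1/173) - 73/13 = -35/519 - 73/13 = -38342/6747 ≈ -5.6828)
h = -321716/6747 (h = -38342/6747 - 2*21 = -38342/6747 - 1*42 = -38342/6747 - 42 = -321716/6747 ≈ -47.683)
h**2 = (-321716/6747)**2 = 103501184656/45522009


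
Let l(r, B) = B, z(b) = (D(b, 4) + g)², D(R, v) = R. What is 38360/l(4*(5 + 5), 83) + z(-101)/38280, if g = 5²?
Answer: 183612526/397155 ≈ 462.32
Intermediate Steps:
g = 25
z(b) = (25 + b)² (z(b) = (b + 25)² = (25 + b)²)
38360/l(4*(5 + 5), 83) + z(-101)/38280 = 38360/83 + (25 - 101)²/38280 = 38360*(1/83) + (-76)²*(1/38280) = 38360/83 + 5776*(1/38280) = 38360/83 + 722/4785 = 183612526/397155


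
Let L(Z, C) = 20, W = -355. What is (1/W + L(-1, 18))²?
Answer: 50395801/126025 ≈ 399.89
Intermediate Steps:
(1/W + L(-1, 18))² = (1/(-355) + 20)² = (-1/355 + 20)² = (7099/355)² = 50395801/126025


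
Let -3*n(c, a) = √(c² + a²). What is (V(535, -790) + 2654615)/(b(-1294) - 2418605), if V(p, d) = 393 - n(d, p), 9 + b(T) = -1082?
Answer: -165938/151231 - 5*√36413/7259088 ≈ -1.0974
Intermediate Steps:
b(T) = -1091 (b(T) = -9 - 1082 = -1091)
n(c, a) = -√(a² + c²)/3 (n(c, a) = -√(c² + a²)/3 = -√(a² + c²)/3)
V(p, d) = 393 + √(d² + p²)/3 (V(p, d) = 393 - (-1)*√(p² + d²)/3 = 393 - (-1)*√(d² + p²)/3 = 393 + √(d² + p²)/3)
(V(535, -790) + 2654615)/(b(-1294) - 2418605) = ((393 + √((-790)² + 535²)/3) + 2654615)/(-1091 - 2418605) = ((393 + √(624100 + 286225)/3) + 2654615)/(-2419696) = ((393 + √910325/3) + 2654615)*(-1/2419696) = ((393 + (5*√36413)/3) + 2654615)*(-1/2419696) = ((393 + 5*√36413/3) + 2654615)*(-1/2419696) = (2655008 + 5*√36413/3)*(-1/2419696) = -165938/151231 - 5*√36413/7259088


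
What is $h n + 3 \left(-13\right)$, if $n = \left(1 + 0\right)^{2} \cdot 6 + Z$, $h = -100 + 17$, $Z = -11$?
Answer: $376$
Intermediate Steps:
$h = -83$
$n = -5$ ($n = \left(1 + 0\right)^{2} \cdot 6 - 11 = 1^{2} \cdot 6 - 11 = 1 \cdot 6 - 11 = 6 - 11 = -5$)
$h n + 3 \left(-13\right) = \left(-83\right) \left(-5\right) + 3 \left(-13\right) = 415 - 39 = 376$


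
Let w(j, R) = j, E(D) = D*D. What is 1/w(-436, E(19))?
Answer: -1/436 ≈ -0.0022936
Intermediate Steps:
E(D) = D²
1/w(-436, E(19)) = 1/(-436) = -1/436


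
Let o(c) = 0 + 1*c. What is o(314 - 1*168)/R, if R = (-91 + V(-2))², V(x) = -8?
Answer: 146/9801 ≈ 0.014896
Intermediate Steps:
o(c) = c (o(c) = 0 + c = c)
R = 9801 (R = (-91 - 8)² = (-99)² = 9801)
o(314 - 1*168)/R = (314 - 1*168)/9801 = (314 - 168)*(1/9801) = 146*(1/9801) = 146/9801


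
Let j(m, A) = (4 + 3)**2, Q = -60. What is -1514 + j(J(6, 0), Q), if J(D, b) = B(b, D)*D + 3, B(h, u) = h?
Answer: -1465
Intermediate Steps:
J(D, b) = 3 + D*b (J(D, b) = b*D + 3 = D*b + 3 = 3 + D*b)
j(m, A) = 49 (j(m, A) = 7**2 = 49)
-1514 + j(J(6, 0), Q) = -1514 + 49 = -1465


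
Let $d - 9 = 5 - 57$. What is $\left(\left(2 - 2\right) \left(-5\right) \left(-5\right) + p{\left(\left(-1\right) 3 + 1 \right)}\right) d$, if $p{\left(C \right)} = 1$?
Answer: $-43$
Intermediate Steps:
$d = -43$ ($d = 9 + \left(5 - 57\right) = 9 - 52 = -43$)
$\left(\left(2 - 2\right) \left(-5\right) \left(-5\right) + p{\left(\left(-1\right) 3 + 1 \right)}\right) d = \left(\left(2 - 2\right) \left(-5\right) \left(-5\right) + 1\right) \left(-43\right) = \left(0 \left(-5\right) \left(-5\right) + 1\right) \left(-43\right) = \left(0 \left(-5\right) + 1\right) \left(-43\right) = \left(0 + 1\right) \left(-43\right) = 1 \left(-43\right) = -43$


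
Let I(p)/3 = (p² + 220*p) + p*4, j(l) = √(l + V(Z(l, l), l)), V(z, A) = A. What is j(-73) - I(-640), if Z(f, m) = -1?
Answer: -798720 + I*√146 ≈ -7.9872e+5 + 12.083*I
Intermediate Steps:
j(l) = √2*√l (j(l) = √(l + l) = √(2*l) = √2*√l)
I(p) = 3*p² + 672*p (I(p) = 3*((p² + 220*p) + p*4) = 3*((p² + 220*p) + 4*p) = 3*(p² + 224*p) = 3*p² + 672*p)
j(-73) - I(-640) = √2*√(-73) - 3*(-640)*(224 - 640) = √2*(I*√73) - 3*(-640)*(-416) = I*√146 - 1*798720 = I*√146 - 798720 = -798720 + I*√146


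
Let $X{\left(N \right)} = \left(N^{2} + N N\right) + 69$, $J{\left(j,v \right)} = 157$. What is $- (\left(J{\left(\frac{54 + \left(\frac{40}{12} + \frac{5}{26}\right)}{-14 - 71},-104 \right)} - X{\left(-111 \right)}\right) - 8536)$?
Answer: $33090$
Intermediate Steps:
$X{\left(N \right)} = 69 + 2 N^{2}$ ($X{\left(N \right)} = \left(N^{2} + N^{2}\right) + 69 = 2 N^{2} + 69 = 69 + 2 N^{2}$)
$- (\left(J{\left(\frac{54 + \left(\frac{40}{12} + \frac{5}{26}\right)}{-14 - 71},-104 \right)} - X{\left(-111 \right)}\right) - 8536) = - (\left(157 - \left(69 + 2 \left(-111\right)^{2}\right)\right) - 8536) = - (\left(157 - \left(69 + 2 \cdot 12321\right)\right) - 8536) = - (\left(157 - \left(69 + 24642\right)\right) - 8536) = - (\left(157 - 24711\right) - 8536) = - (-24554 - 8536) = \left(-1\right) \left(-33090\right) = 33090$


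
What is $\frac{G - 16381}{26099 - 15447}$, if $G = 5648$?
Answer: $- \frac{10733}{10652} \approx -1.0076$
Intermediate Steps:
$\frac{G - 16381}{26099 - 15447} = \frac{5648 - 16381}{26099 - 15447} = - \frac{10733}{10652}$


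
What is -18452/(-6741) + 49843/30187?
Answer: 127571741/29070081 ≈ 4.3884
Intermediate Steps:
-18452/(-6741) + 49843/30187 = -18452*(-1/6741) + 49843*(1/30187) = 2636/963 + 49843/30187 = 127571741/29070081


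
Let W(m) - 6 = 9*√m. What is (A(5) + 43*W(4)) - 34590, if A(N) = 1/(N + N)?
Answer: -335579/10 ≈ -33558.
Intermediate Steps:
W(m) = 6 + 9*√m
A(N) = 1/(2*N)
(A(5) + 43*W(4)) - 34590 = ((½)/5 + 43*(6 + 9*√4)) - 34590 = ((½)*(⅕) + 43*(6 + 9*2)) - 34590 = (⅒ + 43*(6 + 18)) - 34590 = (⅒ + 43*24) - 34590 = (⅒ + 1032) - 34590 = 10321/10 - 34590 = -335579/10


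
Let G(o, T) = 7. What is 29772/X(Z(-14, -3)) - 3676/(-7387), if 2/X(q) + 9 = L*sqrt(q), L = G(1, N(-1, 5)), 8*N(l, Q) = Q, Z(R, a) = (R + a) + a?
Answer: -989662262/7387 + 208404*I*sqrt(5) ≈ -1.3397e+5 + 4.6601e+5*I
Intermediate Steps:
Z(R, a) = R + 2*a
N(l, Q) = Q/8
L = 7
X(q) = 2/(-9 + 7*sqrt(q))
29772/X(Z(-14, -3)) - 3676/(-7387) = 29772/((2/(-9 + 7*sqrt(-14 + 2*(-3))))) - 3676/(-7387) = 29772/((2/(-9 + 7*sqrt(-14 - 6)))) - 3676*(-1/7387) = 29772/((2/(-9 + 7*sqrt(-20)))) + 3676/7387 = 29772/((2/(-9 + 7*(2*I*sqrt(5))))) + 3676/7387 = 29772/((2/(-9 + 14*I*sqrt(5)))) + 3676/7387 = 29772*(-9/2 + 7*I*sqrt(5)) + 3676/7387 = (-133974 + 208404*I*sqrt(5)) + 3676/7387 = -989662262/7387 + 208404*I*sqrt(5)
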